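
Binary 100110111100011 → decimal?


Positional values:
Bit 0: 1 × 2^0 = 1
Bit 1: 1 × 2^1 = 2
Bit 5: 1 × 2^5 = 32
Bit 6: 1 × 2^6 = 64
Bit 7: 1 × 2^7 = 128
Bit 8: 1 × 2^8 = 256
Bit 10: 1 × 2^10 = 1024
Bit 11: 1 × 2^11 = 2048
Bit 14: 1 × 2^14 = 16384
Sum = 1 + 2 + 32 + 64 + 128 + 256 + 1024 + 2048 + 16384
= 19939


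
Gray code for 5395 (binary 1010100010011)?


Binary: 1010100010011
Gray code: G = B XOR (B >> 1)
B >> 1 = 0101010001001
1010100010011 XOR 0101010001001:
  1 XOR 0 = 1
  0 XOR 1 = 1
  1 XOR 0 = 1
  0 XOR 1 = 1
  1 XOR 0 = 1
  0 XOR 1 = 1
  0 XOR 0 = 0
  0 XOR 0 = 0
  1 XOR 0 = 1
  0 XOR 1 = 1
  0 XOR 0 = 0
  1 XOR 0 = 1
  1 XOR 1 = 0
= 1111110011010


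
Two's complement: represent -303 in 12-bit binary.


Original: 000100101111
Step 1 - Invert all bits: 111011010000
Step 2 - Add 1: 111011010000 + 1
= 111011010001 (represents -303)


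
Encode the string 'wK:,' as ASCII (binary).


String: 'wK:,'  (4 characters)
Per-character ASCII lookup:
  'w': lowercase starts at 97: 'w' = 97 + 22 = 119 → 1110111
  'K': uppercase starts at 65: 'K' = 65 + 10 = 75 → 1001011
  ':': special character: ':' = 58 → 111010
  ',': special character: ',' = 44 → 101100
= 1110111 1001011 111010 101100


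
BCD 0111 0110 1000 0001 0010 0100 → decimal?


Each 4-bit group → digit:
  0111 → 7
  0110 → 6
  1000 → 8
  0001 → 1
  0010 → 2
  0100 → 4
= 768124


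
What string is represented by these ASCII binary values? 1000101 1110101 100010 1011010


Codes (binary): 1000101 1110101 100010 1011010
Per-code ASCII lookup:
  1000101 = 69  (range 65-90: uppercase, 69 - 65 = 4) → 'E'
  1110101 = 117  (range 97-122: lowercase, 117 - 97 = 20) → 'u'
  100010 = 34  (special character) → '"'
  1011010 = 90  (range 65-90: uppercase, 90 - 65 = 25) → 'Z'
= 'Eu"Z'


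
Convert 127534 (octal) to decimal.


Positional values:
Position 0: 4 × 8^0 = 4
Position 1: 3 × 8^1 = 24
Position 2: 5 × 8^2 = 320
Position 3: 7 × 8^3 = 3584
Position 4: 2 × 8^4 = 8192
Position 5: 1 × 8^5 = 32768
Sum = 4 + 24 + 320 + 3584 + 8192 + 32768
= 44892


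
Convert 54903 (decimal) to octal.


Divide by 8 repeatedly:
54903 ÷ 8 = 6862 remainder 7
6862 ÷ 8 = 857 remainder 6
857 ÷ 8 = 107 remainder 1
107 ÷ 8 = 13 remainder 3
13 ÷ 8 = 1 remainder 5
1 ÷ 8 = 0 remainder 1
Reading remainders bottom-up:
= 0o153167


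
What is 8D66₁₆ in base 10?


Positional values:
Position 0: 6 × 16^0 = 6 × 1 = 6
Position 1: 6 × 16^1 = 6 × 16 = 96
Position 2: D × 16^2 = 13 × 256 = 3328
Position 3: 8 × 16^3 = 8 × 4096 = 32768
Sum = 6 + 96 + 3328 + 32768
= 36198


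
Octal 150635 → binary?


Each octal digit → 3 binary bits:
  1 = 001
  5 = 101
  0 = 000
  6 = 110
  3 = 011
  5 = 101
Concatenate: 001 101 000 110 011 101
= 001101000110011101


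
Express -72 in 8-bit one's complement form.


Original: 01001000
Invert all bits:
  bit 0: 0 → 1
  bit 1: 1 → 0
  bit 2: 0 → 1
  bit 3: 0 → 1
  bit 4: 1 → 0
  bit 5: 0 → 1
  bit 6: 0 → 1
  bit 7: 0 → 1
= 10110111


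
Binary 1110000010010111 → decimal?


Positional values:
Bit 0: 1 × 2^0 = 1
Bit 1: 1 × 2^1 = 2
Bit 2: 1 × 2^2 = 4
Bit 4: 1 × 2^4 = 16
Bit 7: 1 × 2^7 = 128
Bit 13: 1 × 2^13 = 8192
Bit 14: 1 × 2^14 = 16384
Bit 15: 1 × 2^15 = 32768
Sum = 1 + 2 + 4 + 16 + 128 + 8192 + 16384 + 32768
= 57495


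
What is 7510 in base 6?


Divide by 6 repeatedly:
7510 ÷ 6 = 1251 remainder 4
1251 ÷ 6 = 208 remainder 3
208 ÷ 6 = 34 remainder 4
34 ÷ 6 = 5 remainder 4
5 ÷ 6 = 0 remainder 5
Reading remainders bottom-up:
= 54434


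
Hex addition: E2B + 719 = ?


Align and add column by column (LSB to MSB, each column mod 16 with carry):
  0E2B
+ 0719
  ----
  col 0: B(11) + 9(9) + 0 (carry in) = 20 → 4(4), carry out 1
  col 1: 2(2) + 1(1) + 1 (carry in) = 4 → 4(4), carry out 0
  col 2: E(14) + 7(7) + 0 (carry in) = 21 → 5(5), carry out 1
  col 3: 0(0) + 0(0) + 1 (carry in) = 1 → 1(1), carry out 0
Reading digits MSB→LSB: 1544
Strip leading zeros: 1544
= 0x1544


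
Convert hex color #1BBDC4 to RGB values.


Hex: #1BBDC4
R = 1B₁₆ = 27
G = BD₁₆ = 189
B = C4₁₆ = 196
= RGB(27, 189, 196)


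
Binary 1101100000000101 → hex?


Group into 4-bit nibbles: 1101100000000101
  1101 = D
  1000 = 8
  0000 = 0
  0101 = 5
= 0xD805


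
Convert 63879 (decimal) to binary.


Divide by 2 repeatedly:
63879 ÷ 2 = 31939 remainder 1
31939 ÷ 2 = 15969 remainder 1
15969 ÷ 2 = 7984 remainder 1
7984 ÷ 2 = 3992 remainder 0
3992 ÷ 2 = 1996 remainder 0
1996 ÷ 2 = 998 remainder 0
998 ÷ 2 = 499 remainder 0
499 ÷ 2 = 249 remainder 1
249 ÷ 2 = 124 remainder 1
124 ÷ 2 = 62 remainder 0
62 ÷ 2 = 31 remainder 0
31 ÷ 2 = 15 remainder 1
15 ÷ 2 = 7 remainder 1
7 ÷ 2 = 3 remainder 1
3 ÷ 2 = 1 remainder 1
1 ÷ 2 = 0 remainder 1
Reading remainders bottom-up:
= 1111100110000111


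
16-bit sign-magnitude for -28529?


Sign bit: 1 (negative)
Magnitude: 28529 = 110111101110001
= 1110111101110001


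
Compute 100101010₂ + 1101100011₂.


Align and add column by column (LSB to MSB, carry propagating):
  00100101010
+ 01101100011
  -----------
  col 0: 0 + 1 + 0 (carry in) = 1 → bit 1, carry out 0
  col 1: 1 + 1 + 0 (carry in) = 2 → bit 0, carry out 1
  col 2: 0 + 0 + 1 (carry in) = 1 → bit 1, carry out 0
  col 3: 1 + 0 + 0 (carry in) = 1 → bit 1, carry out 0
  col 4: 0 + 0 + 0 (carry in) = 0 → bit 0, carry out 0
  col 5: 1 + 1 + 0 (carry in) = 2 → bit 0, carry out 1
  col 6: 0 + 1 + 1 (carry in) = 2 → bit 0, carry out 1
  col 7: 0 + 0 + 1 (carry in) = 1 → bit 1, carry out 0
  col 8: 1 + 1 + 0 (carry in) = 2 → bit 0, carry out 1
  col 9: 0 + 1 + 1 (carry in) = 2 → bit 0, carry out 1
  col 10: 0 + 0 + 1 (carry in) = 1 → bit 1, carry out 0
Reading bits MSB→LSB: 10010001101
Strip leading zeros: 10010001101
= 10010001101


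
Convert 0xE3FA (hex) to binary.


Each hex digit → 4 binary bits:
  E = 1110
  3 = 0011
  F = 1111
  A = 1010
Concatenate: 1110 0011 1111 1010
= 1110001111111010


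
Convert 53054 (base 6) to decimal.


Positional values (base 6):
  4 × 6^0 = 4 × 1 = 4
  5 × 6^1 = 5 × 6 = 30
  0 × 6^2 = 0 × 36 = 0
  3 × 6^3 = 3 × 216 = 648
  5 × 6^4 = 5 × 1296 = 6480
Sum = 4 + 30 + 0 + 648 + 6480
= 7162


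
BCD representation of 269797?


Each digit → 4-bit binary:
  2 → 0010
  6 → 0110
  9 → 1001
  7 → 0111
  9 → 1001
  7 → 0111
= 0010 0110 1001 0111 1001 0111


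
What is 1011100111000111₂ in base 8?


Group into 3-bit groups: 001011100111000111
  001 = 1
  011 = 3
  100 = 4
  111 = 7
  000 = 0
  111 = 7
= 0o134707


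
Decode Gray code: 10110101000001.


Gray code: 10110101000001
MSB stays the same: 1
Each subsequent bit = prev_binary XOR current_gray:
  B[1] = 1 XOR 0 = 1
  B[2] = 1 XOR 1 = 0
  B[3] = 0 XOR 1 = 1
  B[4] = 1 XOR 0 = 1
  B[5] = 1 XOR 1 = 0
  B[6] = 0 XOR 0 = 0
  B[7] = 0 XOR 1 = 1
  B[8] = 1 XOR 0 = 1
  B[9] = 1 XOR 0 = 1
  B[10] = 1 XOR 0 = 1
  B[11] = 1 XOR 0 = 1
  B[12] = 1 XOR 0 = 1
  B[13] = 1 XOR 1 = 0
= 11011001111110 (13950 decimal)


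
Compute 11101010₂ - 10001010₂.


Align and subtract column by column (LSB to MSB, borrowing when needed):
  11101010
- 10001010
  --------
  col 0: (0 - 0 borrow-in) - 0 → 0 - 0 = 0, borrow out 0
  col 1: (1 - 0 borrow-in) - 1 → 1 - 1 = 0, borrow out 0
  col 2: (0 - 0 borrow-in) - 0 → 0 - 0 = 0, borrow out 0
  col 3: (1 - 0 borrow-in) - 1 → 1 - 1 = 0, borrow out 0
  col 4: (0 - 0 borrow-in) - 0 → 0 - 0 = 0, borrow out 0
  col 5: (1 - 0 borrow-in) - 0 → 1 - 0 = 1, borrow out 0
  col 6: (1 - 0 borrow-in) - 0 → 1 - 0 = 1, borrow out 0
  col 7: (1 - 0 borrow-in) - 1 → 1 - 1 = 0, borrow out 0
Reading bits MSB→LSB: 01100000
Strip leading zeros: 1100000
= 1100000


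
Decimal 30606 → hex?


Divide by 16 repeatedly:
30606 ÷ 16 = 1912 remainder 14 (E)
1912 ÷ 16 = 119 remainder 8 (8)
119 ÷ 16 = 7 remainder 7 (7)
7 ÷ 16 = 0 remainder 7 (7)
Reading remainders bottom-up:
= 0x778E


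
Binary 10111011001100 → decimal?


Positional values:
Bit 2: 1 × 2^2 = 4
Bit 3: 1 × 2^3 = 8
Bit 6: 1 × 2^6 = 64
Bit 7: 1 × 2^7 = 128
Bit 9: 1 × 2^9 = 512
Bit 10: 1 × 2^10 = 1024
Bit 11: 1 × 2^11 = 2048
Bit 13: 1 × 2^13 = 8192
Sum = 4 + 8 + 64 + 128 + 512 + 1024 + 2048 + 8192
= 11980


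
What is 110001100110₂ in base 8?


Group into 3-bit groups: 110001100110
  110 = 6
  001 = 1
  100 = 4
  110 = 6
= 0o6146


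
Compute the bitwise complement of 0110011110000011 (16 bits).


Original: 0110011110000011
Invert all bits:
  bit 0: 0 → 1
  bit 1: 1 → 0
  bit 2: 1 → 0
  bit 3: 0 → 1
  bit 4: 0 → 1
  bit 5: 1 → 0
  bit 6: 1 → 0
  bit 7: 1 → 0
  bit 8: 1 → 0
  bit 9: 0 → 1
  bit 10: 0 → 1
  bit 11: 0 → 1
  bit 12: 0 → 1
  bit 13: 0 → 1
  bit 14: 1 → 0
  bit 15: 1 → 0
= 1001100001111100


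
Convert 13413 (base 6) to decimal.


Positional values (base 6):
  3 × 6^0 = 3 × 1 = 3
  1 × 6^1 = 1 × 6 = 6
  4 × 6^2 = 4 × 36 = 144
  3 × 6^3 = 3 × 216 = 648
  1 × 6^4 = 1 × 1296 = 1296
Sum = 3 + 6 + 144 + 648 + 1296
= 2097


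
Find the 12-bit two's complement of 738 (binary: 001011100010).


Original: 001011100010
Step 1 - Invert all bits: 110100011101
Step 2 - Add 1: 110100011101 + 1
= 110100011110 (represents -738)


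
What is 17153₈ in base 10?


Positional values:
Position 0: 3 × 8^0 = 3
Position 1: 5 × 8^1 = 40
Position 2: 1 × 8^2 = 64
Position 3: 7 × 8^3 = 3584
Position 4: 1 × 8^4 = 4096
Sum = 3 + 40 + 64 + 3584 + 4096
= 7787


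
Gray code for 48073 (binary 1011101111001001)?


Binary: 1011101111001001
Gray code: G = B XOR (B >> 1)
B >> 1 = 0101110111100100
1011101111001001 XOR 0101110111100100:
  1 XOR 0 = 1
  0 XOR 1 = 1
  1 XOR 0 = 1
  1 XOR 1 = 0
  1 XOR 1 = 0
  0 XOR 1 = 1
  1 XOR 0 = 1
  1 XOR 1 = 0
  1 XOR 1 = 0
  1 XOR 1 = 0
  0 XOR 1 = 1
  0 XOR 0 = 0
  1 XOR 0 = 1
  0 XOR 1 = 1
  0 XOR 0 = 0
  1 XOR 0 = 1
= 1110011000101101


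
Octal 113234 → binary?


Each octal digit → 3 binary bits:
  1 = 001
  1 = 001
  3 = 011
  2 = 010
  3 = 011
  4 = 100
Concatenate: 001 001 011 010 011 100
= 001001011010011100


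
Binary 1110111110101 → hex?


Group into 4-bit nibbles: 0001110111110101
  0001 = 1
  1101 = D
  1111 = F
  0101 = 5
= 0x1DF5


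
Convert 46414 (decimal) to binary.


Divide by 2 repeatedly:
46414 ÷ 2 = 23207 remainder 0
23207 ÷ 2 = 11603 remainder 1
11603 ÷ 2 = 5801 remainder 1
5801 ÷ 2 = 2900 remainder 1
2900 ÷ 2 = 1450 remainder 0
1450 ÷ 2 = 725 remainder 0
725 ÷ 2 = 362 remainder 1
362 ÷ 2 = 181 remainder 0
181 ÷ 2 = 90 remainder 1
90 ÷ 2 = 45 remainder 0
45 ÷ 2 = 22 remainder 1
22 ÷ 2 = 11 remainder 0
11 ÷ 2 = 5 remainder 1
5 ÷ 2 = 2 remainder 1
2 ÷ 2 = 1 remainder 0
1 ÷ 2 = 0 remainder 1
Reading remainders bottom-up:
= 1011010101001110


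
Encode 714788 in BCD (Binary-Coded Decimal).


Each digit → 4-bit binary:
  7 → 0111
  1 → 0001
  4 → 0100
  7 → 0111
  8 → 1000
  8 → 1000
= 0111 0001 0100 0111 1000 1000


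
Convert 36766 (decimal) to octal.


Divide by 8 repeatedly:
36766 ÷ 8 = 4595 remainder 6
4595 ÷ 8 = 574 remainder 3
574 ÷ 8 = 71 remainder 6
71 ÷ 8 = 8 remainder 7
8 ÷ 8 = 1 remainder 0
1 ÷ 8 = 0 remainder 1
Reading remainders bottom-up:
= 0o107636


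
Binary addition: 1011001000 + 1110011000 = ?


Align and add column by column (LSB to MSB, carry propagating):
  01011001000
+ 01110011000
  -----------
  col 0: 0 + 0 + 0 (carry in) = 0 → bit 0, carry out 0
  col 1: 0 + 0 + 0 (carry in) = 0 → bit 0, carry out 0
  col 2: 0 + 0 + 0 (carry in) = 0 → bit 0, carry out 0
  col 3: 1 + 1 + 0 (carry in) = 2 → bit 0, carry out 1
  col 4: 0 + 1 + 1 (carry in) = 2 → bit 0, carry out 1
  col 5: 0 + 0 + 1 (carry in) = 1 → bit 1, carry out 0
  col 6: 1 + 0 + 0 (carry in) = 1 → bit 1, carry out 0
  col 7: 1 + 1 + 0 (carry in) = 2 → bit 0, carry out 1
  col 8: 0 + 1 + 1 (carry in) = 2 → bit 0, carry out 1
  col 9: 1 + 1 + 1 (carry in) = 3 → bit 1, carry out 1
  col 10: 0 + 0 + 1 (carry in) = 1 → bit 1, carry out 0
Reading bits MSB→LSB: 11001100000
Strip leading zeros: 11001100000
= 11001100000


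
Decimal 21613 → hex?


Divide by 16 repeatedly:
21613 ÷ 16 = 1350 remainder 13 (D)
1350 ÷ 16 = 84 remainder 6 (6)
84 ÷ 16 = 5 remainder 4 (4)
5 ÷ 16 = 0 remainder 5 (5)
Reading remainders bottom-up:
= 0x546D


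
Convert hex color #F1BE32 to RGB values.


Hex: #F1BE32
R = F1₁₆ = 241
G = BE₁₆ = 190
B = 32₁₆ = 50
= RGB(241, 190, 50)


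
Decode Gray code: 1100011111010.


Gray code: 1100011111010
MSB stays the same: 1
Each subsequent bit = prev_binary XOR current_gray:
  B[1] = 1 XOR 1 = 0
  B[2] = 0 XOR 0 = 0
  B[3] = 0 XOR 0 = 0
  B[4] = 0 XOR 0 = 0
  B[5] = 0 XOR 1 = 1
  B[6] = 1 XOR 1 = 0
  B[7] = 0 XOR 1 = 1
  B[8] = 1 XOR 1 = 0
  B[9] = 0 XOR 1 = 1
  B[10] = 1 XOR 0 = 1
  B[11] = 1 XOR 1 = 0
  B[12] = 0 XOR 0 = 0
= 1000010101100 (4268 decimal)


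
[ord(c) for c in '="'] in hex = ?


String: '="'  (2 characters)
Per-character ASCII lookup:
  '=': special character: '=' = 61 → 0x3D
  '"': special character: '"' = 34 → 0x22
= 0x3D 0x22


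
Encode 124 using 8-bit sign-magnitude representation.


Sign bit: 0 (positive)
Magnitude: 124 = 1111100
= 01111100


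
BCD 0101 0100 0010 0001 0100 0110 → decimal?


Each 4-bit group → digit:
  0101 → 5
  0100 → 4
  0010 → 2
  0001 → 1
  0100 → 4
  0110 → 6
= 542146


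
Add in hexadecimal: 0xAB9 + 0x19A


Align and add column by column (LSB to MSB, each column mod 16 with carry):
  0AB9
+ 019A
  ----
  col 0: 9(9) + A(10) + 0 (carry in) = 19 → 3(3), carry out 1
  col 1: B(11) + 9(9) + 1 (carry in) = 21 → 5(5), carry out 1
  col 2: A(10) + 1(1) + 1 (carry in) = 12 → C(12), carry out 0
  col 3: 0(0) + 0(0) + 0 (carry in) = 0 → 0(0), carry out 0
Reading digits MSB→LSB: 0C53
Strip leading zeros: C53
= 0xC53


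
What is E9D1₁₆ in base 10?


Positional values:
Position 0: 1 × 16^0 = 1 × 1 = 1
Position 1: D × 16^1 = 13 × 16 = 208
Position 2: 9 × 16^2 = 9 × 256 = 2304
Position 3: E × 16^3 = 14 × 4096 = 57344
Sum = 1 + 208 + 2304 + 57344
= 59857


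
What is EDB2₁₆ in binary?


Each hex digit → 4 binary bits:
  E = 1110
  D = 1101
  B = 1011
  2 = 0010
Concatenate: 1110 1101 1011 0010
= 1110110110110010


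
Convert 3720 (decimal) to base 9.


Divide by 9 repeatedly:
3720 ÷ 9 = 413 remainder 3
413 ÷ 9 = 45 remainder 8
45 ÷ 9 = 5 remainder 0
5 ÷ 9 = 0 remainder 5
Reading remainders bottom-up:
= 5083


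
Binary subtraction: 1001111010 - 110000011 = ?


Align and subtract column by column (LSB to MSB, borrowing when needed):
  1001111010
- 0110000011
  ----------
  col 0: (0 - 0 borrow-in) - 1 → borrow from next column: (0+2) - 1 = 1, borrow out 1
  col 1: (1 - 1 borrow-in) - 1 → borrow from next column: (0+2) - 1 = 1, borrow out 1
  col 2: (0 - 1 borrow-in) - 0 → borrow from next column: (-1+2) - 0 = 1, borrow out 1
  col 3: (1 - 1 borrow-in) - 0 → 0 - 0 = 0, borrow out 0
  col 4: (1 - 0 borrow-in) - 0 → 1 - 0 = 1, borrow out 0
  col 5: (1 - 0 borrow-in) - 0 → 1 - 0 = 1, borrow out 0
  col 6: (1 - 0 borrow-in) - 0 → 1 - 0 = 1, borrow out 0
  col 7: (0 - 0 borrow-in) - 1 → borrow from next column: (0+2) - 1 = 1, borrow out 1
  col 8: (0 - 1 borrow-in) - 1 → borrow from next column: (-1+2) - 1 = 0, borrow out 1
  col 9: (1 - 1 borrow-in) - 0 → 0 - 0 = 0, borrow out 0
Reading bits MSB→LSB: 0011110111
Strip leading zeros: 11110111
= 11110111


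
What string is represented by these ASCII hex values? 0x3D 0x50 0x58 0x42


Codes (hex): 0x3D 0x50 0x58 0x42
Per-code ASCII lookup:
  0x3D = 61  (special character) → '='
  0x50 = 80  (range 65-90: uppercase, 80 - 65 = 15) → 'P'
  0x58 = 88  (range 65-90: uppercase, 88 - 65 = 23) → 'X'
  0x42 = 66  (range 65-90: uppercase, 66 - 65 = 1) → 'B'
= '=PXB'


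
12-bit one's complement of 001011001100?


Original: 001011001100
Invert all bits:
  bit 0: 0 → 1
  bit 1: 0 → 1
  bit 2: 1 → 0
  bit 3: 0 → 1
  bit 4: 1 → 0
  bit 5: 1 → 0
  bit 6: 0 → 1
  bit 7: 0 → 1
  bit 8: 1 → 0
  bit 9: 1 → 0
  bit 10: 0 → 1
  bit 11: 0 → 1
= 110100110011


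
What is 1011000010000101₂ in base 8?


Group into 3-bit groups: 001011000010000101
  001 = 1
  011 = 3
  000 = 0
  010 = 2
  000 = 0
  101 = 5
= 0o130205


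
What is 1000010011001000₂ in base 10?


Positional values:
Bit 3: 1 × 2^3 = 8
Bit 6: 1 × 2^6 = 64
Bit 7: 1 × 2^7 = 128
Bit 10: 1 × 2^10 = 1024
Bit 15: 1 × 2^15 = 32768
Sum = 8 + 64 + 128 + 1024 + 32768
= 33992


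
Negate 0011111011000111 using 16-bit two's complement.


Original: 0011111011000111
Step 1 - Invert all bits: 1100000100111000
Step 2 - Add 1: 1100000100111000 + 1
= 1100000100111001 (represents -16071)


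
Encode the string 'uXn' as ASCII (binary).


String: 'uXn'  (3 characters)
Per-character ASCII lookup:
  'u': lowercase starts at 97: 'u' = 97 + 20 = 117 → 1110101
  'X': uppercase starts at 65: 'X' = 65 + 23 = 88 → 1011000
  'n': lowercase starts at 97: 'n' = 97 + 13 = 110 → 1101110
= 1110101 1011000 1101110


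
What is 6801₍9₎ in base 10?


Positional values (base 9):
  1 × 9^0 = 1 × 1 = 1
  0 × 9^1 = 0 × 9 = 0
  8 × 9^2 = 8 × 81 = 648
  6 × 9^3 = 6 × 729 = 4374
Sum = 1 + 0 + 648 + 4374
= 5023


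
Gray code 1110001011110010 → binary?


Gray code: 1110001011110010
MSB stays the same: 1
Each subsequent bit = prev_binary XOR current_gray:
  B[1] = 1 XOR 1 = 0
  B[2] = 0 XOR 1 = 1
  B[3] = 1 XOR 0 = 1
  B[4] = 1 XOR 0 = 1
  B[5] = 1 XOR 0 = 1
  B[6] = 1 XOR 1 = 0
  B[7] = 0 XOR 0 = 0
  B[8] = 0 XOR 1 = 1
  B[9] = 1 XOR 1 = 0
  B[10] = 0 XOR 1 = 1
  B[11] = 1 XOR 1 = 0
  B[12] = 0 XOR 0 = 0
  B[13] = 0 XOR 0 = 0
  B[14] = 0 XOR 1 = 1
  B[15] = 1 XOR 0 = 1
= 1011110010100011 (48291 decimal)


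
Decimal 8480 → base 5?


Divide by 5 repeatedly:
8480 ÷ 5 = 1696 remainder 0
1696 ÷ 5 = 339 remainder 1
339 ÷ 5 = 67 remainder 4
67 ÷ 5 = 13 remainder 2
13 ÷ 5 = 2 remainder 3
2 ÷ 5 = 0 remainder 2
Reading remainders bottom-up:
= 232410


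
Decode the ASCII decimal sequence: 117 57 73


Codes (decimal): 117 57 73
Per-code ASCII lookup:
  117  (range 97-122: lowercase, 117 - 97 = 20) → 'u'
  57  (range 48-57: digits, 57 - 48 = 9) → '9'
  73  (range 65-90: uppercase, 73 - 65 = 8) → 'I'
= 'u9I'


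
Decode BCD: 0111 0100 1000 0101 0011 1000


Each 4-bit group → digit:
  0111 → 7
  0100 → 4
  1000 → 8
  0101 → 5
  0011 → 3
  1000 → 8
= 748538


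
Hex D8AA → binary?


Each hex digit → 4 binary bits:
  D = 1101
  8 = 1000
  A = 1010
  A = 1010
Concatenate: 1101 1000 1010 1010
= 1101100010101010


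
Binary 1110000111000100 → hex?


Group into 4-bit nibbles: 1110000111000100
  1110 = E
  0001 = 1
  1100 = C
  0100 = 4
= 0xE1C4


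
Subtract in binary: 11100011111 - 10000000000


Align and subtract column by column (LSB to MSB, borrowing when needed):
  11100011111
- 10000000000
  -----------
  col 0: (1 - 0 borrow-in) - 0 → 1 - 0 = 1, borrow out 0
  col 1: (1 - 0 borrow-in) - 0 → 1 - 0 = 1, borrow out 0
  col 2: (1 - 0 borrow-in) - 0 → 1 - 0 = 1, borrow out 0
  col 3: (1 - 0 borrow-in) - 0 → 1 - 0 = 1, borrow out 0
  col 4: (1 - 0 borrow-in) - 0 → 1 - 0 = 1, borrow out 0
  col 5: (0 - 0 borrow-in) - 0 → 0 - 0 = 0, borrow out 0
  col 6: (0 - 0 borrow-in) - 0 → 0 - 0 = 0, borrow out 0
  col 7: (0 - 0 borrow-in) - 0 → 0 - 0 = 0, borrow out 0
  col 8: (1 - 0 borrow-in) - 0 → 1 - 0 = 1, borrow out 0
  col 9: (1 - 0 borrow-in) - 0 → 1 - 0 = 1, borrow out 0
  col 10: (1 - 0 borrow-in) - 1 → 1 - 1 = 0, borrow out 0
Reading bits MSB→LSB: 01100011111
Strip leading zeros: 1100011111
= 1100011111


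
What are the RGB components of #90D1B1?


Hex: #90D1B1
R = 90₁₆ = 144
G = D1₁₆ = 209
B = B1₁₆ = 177
= RGB(144, 209, 177)


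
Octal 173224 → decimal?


Positional values:
Position 0: 4 × 8^0 = 4
Position 1: 2 × 8^1 = 16
Position 2: 2 × 8^2 = 128
Position 3: 3 × 8^3 = 1536
Position 4: 7 × 8^4 = 28672
Position 5: 1 × 8^5 = 32768
Sum = 4 + 16 + 128 + 1536 + 28672 + 32768
= 63124


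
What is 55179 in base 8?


Divide by 8 repeatedly:
55179 ÷ 8 = 6897 remainder 3
6897 ÷ 8 = 862 remainder 1
862 ÷ 8 = 107 remainder 6
107 ÷ 8 = 13 remainder 3
13 ÷ 8 = 1 remainder 5
1 ÷ 8 = 0 remainder 1
Reading remainders bottom-up:
= 0o153613


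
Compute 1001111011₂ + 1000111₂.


Align and add column by column (LSB to MSB, carry propagating):
  01001111011
+ 00001000111
  -----------
  col 0: 1 + 1 + 0 (carry in) = 2 → bit 0, carry out 1
  col 1: 1 + 1 + 1 (carry in) = 3 → bit 1, carry out 1
  col 2: 0 + 1 + 1 (carry in) = 2 → bit 0, carry out 1
  col 3: 1 + 0 + 1 (carry in) = 2 → bit 0, carry out 1
  col 4: 1 + 0 + 1 (carry in) = 2 → bit 0, carry out 1
  col 5: 1 + 0 + 1 (carry in) = 2 → bit 0, carry out 1
  col 6: 1 + 1 + 1 (carry in) = 3 → bit 1, carry out 1
  col 7: 0 + 0 + 1 (carry in) = 1 → bit 1, carry out 0
  col 8: 0 + 0 + 0 (carry in) = 0 → bit 0, carry out 0
  col 9: 1 + 0 + 0 (carry in) = 1 → bit 1, carry out 0
  col 10: 0 + 0 + 0 (carry in) = 0 → bit 0, carry out 0
Reading bits MSB→LSB: 01011000010
Strip leading zeros: 1011000010
= 1011000010


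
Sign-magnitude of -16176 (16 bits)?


Sign bit: 1 (negative)
Magnitude: 16176 = 011111100110000
= 1011111100110000


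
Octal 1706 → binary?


Each octal digit → 3 binary bits:
  1 = 001
  7 = 111
  0 = 000
  6 = 110
Concatenate: 001 111 000 110
= 001111000110


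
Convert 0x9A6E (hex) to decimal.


Positional values:
Position 0: E × 16^0 = 14 × 1 = 14
Position 1: 6 × 16^1 = 6 × 16 = 96
Position 2: A × 16^2 = 10 × 256 = 2560
Position 3: 9 × 16^3 = 9 × 4096 = 36864
Sum = 14 + 96 + 2560 + 36864
= 39534


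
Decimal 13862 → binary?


Divide by 2 repeatedly:
13862 ÷ 2 = 6931 remainder 0
6931 ÷ 2 = 3465 remainder 1
3465 ÷ 2 = 1732 remainder 1
1732 ÷ 2 = 866 remainder 0
866 ÷ 2 = 433 remainder 0
433 ÷ 2 = 216 remainder 1
216 ÷ 2 = 108 remainder 0
108 ÷ 2 = 54 remainder 0
54 ÷ 2 = 27 remainder 0
27 ÷ 2 = 13 remainder 1
13 ÷ 2 = 6 remainder 1
6 ÷ 2 = 3 remainder 0
3 ÷ 2 = 1 remainder 1
1 ÷ 2 = 0 remainder 1
Reading remainders bottom-up:
= 11011000100110


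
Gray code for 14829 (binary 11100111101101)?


Binary: 11100111101101
Gray code: G = B XOR (B >> 1)
B >> 1 = 01110011110110
11100111101101 XOR 01110011110110:
  1 XOR 0 = 1
  1 XOR 1 = 0
  1 XOR 1 = 0
  0 XOR 1 = 1
  0 XOR 0 = 0
  1 XOR 0 = 1
  1 XOR 1 = 0
  1 XOR 1 = 0
  1 XOR 1 = 0
  0 XOR 1 = 1
  1 XOR 0 = 1
  1 XOR 1 = 0
  0 XOR 1 = 1
  1 XOR 0 = 1
= 10010100011011


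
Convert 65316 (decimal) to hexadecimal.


Divide by 16 repeatedly:
65316 ÷ 16 = 4082 remainder 4 (4)
4082 ÷ 16 = 255 remainder 2 (2)
255 ÷ 16 = 15 remainder 15 (F)
15 ÷ 16 = 0 remainder 15 (F)
Reading remainders bottom-up:
= 0xFF24


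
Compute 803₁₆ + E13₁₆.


Align and add column by column (LSB to MSB, each column mod 16 with carry):
  0803
+ 0E13
  ----
  col 0: 3(3) + 3(3) + 0 (carry in) = 6 → 6(6), carry out 0
  col 1: 0(0) + 1(1) + 0 (carry in) = 1 → 1(1), carry out 0
  col 2: 8(8) + E(14) + 0 (carry in) = 22 → 6(6), carry out 1
  col 3: 0(0) + 0(0) + 1 (carry in) = 1 → 1(1), carry out 0
Reading digits MSB→LSB: 1616
Strip leading zeros: 1616
= 0x1616


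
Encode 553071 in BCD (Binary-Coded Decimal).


Each digit → 4-bit binary:
  5 → 0101
  5 → 0101
  3 → 0011
  0 → 0000
  7 → 0111
  1 → 0001
= 0101 0101 0011 0000 0111 0001


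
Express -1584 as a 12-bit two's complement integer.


Original: 011000110000
Step 1 - Invert all bits: 100111001111
Step 2 - Add 1: 100111001111 + 1
= 100111010000 (represents -1584)


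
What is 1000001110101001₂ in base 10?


Positional values:
Bit 0: 1 × 2^0 = 1
Bit 3: 1 × 2^3 = 8
Bit 5: 1 × 2^5 = 32
Bit 7: 1 × 2^7 = 128
Bit 8: 1 × 2^8 = 256
Bit 9: 1 × 2^9 = 512
Bit 15: 1 × 2^15 = 32768
Sum = 1 + 8 + 32 + 128 + 256 + 512 + 32768
= 33705


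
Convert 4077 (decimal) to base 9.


Divide by 9 repeatedly:
4077 ÷ 9 = 453 remainder 0
453 ÷ 9 = 50 remainder 3
50 ÷ 9 = 5 remainder 5
5 ÷ 9 = 0 remainder 5
Reading remainders bottom-up:
= 5530


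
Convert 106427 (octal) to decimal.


Positional values:
Position 0: 7 × 8^0 = 7
Position 1: 2 × 8^1 = 16
Position 2: 4 × 8^2 = 256
Position 3: 6 × 8^3 = 3072
Position 4: 0 × 8^4 = 0
Position 5: 1 × 8^5 = 32768
Sum = 7 + 16 + 256 + 3072 + 0 + 32768
= 36119


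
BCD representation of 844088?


Each digit → 4-bit binary:
  8 → 1000
  4 → 0100
  4 → 0100
  0 → 0000
  8 → 1000
  8 → 1000
= 1000 0100 0100 0000 1000 1000


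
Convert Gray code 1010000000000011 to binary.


Gray code: 1010000000000011
MSB stays the same: 1
Each subsequent bit = prev_binary XOR current_gray:
  B[1] = 1 XOR 0 = 1
  B[2] = 1 XOR 1 = 0
  B[3] = 0 XOR 0 = 0
  B[4] = 0 XOR 0 = 0
  B[5] = 0 XOR 0 = 0
  B[6] = 0 XOR 0 = 0
  B[7] = 0 XOR 0 = 0
  B[8] = 0 XOR 0 = 0
  B[9] = 0 XOR 0 = 0
  B[10] = 0 XOR 0 = 0
  B[11] = 0 XOR 0 = 0
  B[12] = 0 XOR 0 = 0
  B[13] = 0 XOR 0 = 0
  B[14] = 0 XOR 1 = 1
  B[15] = 1 XOR 1 = 0
= 1100000000000010 (49154 decimal)


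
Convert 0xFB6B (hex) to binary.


Each hex digit → 4 binary bits:
  F = 1111
  B = 1011
  6 = 0110
  B = 1011
Concatenate: 1111 1011 0110 1011
= 1111101101101011


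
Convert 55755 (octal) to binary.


Each octal digit → 3 binary bits:
  5 = 101
  5 = 101
  7 = 111
  5 = 101
  5 = 101
Concatenate: 101 101 111 101 101
= 101101111101101


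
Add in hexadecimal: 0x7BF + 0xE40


Align and add column by column (LSB to MSB, each column mod 16 with carry):
  07BF
+ 0E40
  ----
  col 0: F(15) + 0(0) + 0 (carry in) = 15 → F(15), carry out 0
  col 1: B(11) + 4(4) + 0 (carry in) = 15 → F(15), carry out 0
  col 2: 7(7) + E(14) + 0 (carry in) = 21 → 5(5), carry out 1
  col 3: 0(0) + 0(0) + 1 (carry in) = 1 → 1(1), carry out 0
Reading digits MSB→LSB: 15FF
Strip leading zeros: 15FF
= 0x15FF


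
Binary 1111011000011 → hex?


Group into 4-bit nibbles: 0001111011000011
  0001 = 1
  1110 = E
  1100 = C
  0011 = 3
= 0x1EC3


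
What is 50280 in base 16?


Divide by 16 repeatedly:
50280 ÷ 16 = 3142 remainder 8 (8)
3142 ÷ 16 = 196 remainder 6 (6)
196 ÷ 16 = 12 remainder 4 (4)
12 ÷ 16 = 0 remainder 12 (C)
Reading remainders bottom-up:
= 0xC468


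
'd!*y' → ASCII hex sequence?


String: 'd!*y'  (4 characters)
Per-character ASCII lookup:
  'd': lowercase starts at 97: 'd' = 97 + 3 = 100 → 0x64
  '!': special character: '!' = 33 → 0x21
  '*': special character: '*' = 42 → 0x2A
  'y': lowercase starts at 97: 'y' = 97 + 24 = 121 → 0x79
= 0x64 0x21 0x2A 0x79


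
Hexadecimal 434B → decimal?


Positional values:
Position 0: B × 16^0 = 11 × 1 = 11
Position 1: 4 × 16^1 = 4 × 16 = 64
Position 2: 3 × 16^2 = 3 × 256 = 768
Position 3: 4 × 16^3 = 4 × 4096 = 16384
Sum = 11 + 64 + 768 + 16384
= 17227


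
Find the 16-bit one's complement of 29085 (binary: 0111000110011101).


Original: 0111000110011101
Invert all bits:
  bit 0: 0 → 1
  bit 1: 1 → 0
  bit 2: 1 → 0
  bit 3: 1 → 0
  bit 4: 0 → 1
  bit 5: 0 → 1
  bit 6: 0 → 1
  bit 7: 1 → 0
  bit 8: 1 → 0
  bit 9: 0 → 1
  bit 10: 0 → 1
  bit 11: 1 → 0
  bit 12: 1 → 0
  bit 13: 1 → 0
  bit 14: 0 → 1
  bit 15: 1 → 0
= 1000111001100010


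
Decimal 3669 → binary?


Divide by 2 repeatedly:
3669 ÷ 2 = 1834 remainder 1
1834 ÷ 2 = 917 remainder 0
917 ÷ 2 = 458 remainder 1
458 ÷ 2 = 229 remainder 0
229 ÷ 2 = 114 remainder 1
114 ÷ 2 = 57 remainder 0
57 ÷ 2 = 28 remainder 1
28 ÷ 2 = 14 remainder 0
14 ÷ 2 = 7 remainder 0
7 ÷ 2 = 3 remainder 1
3 ÷ 2 = 1 remainder 1
1 ÷ 2 = 0 remainder 1
Reading remainders bottom-up:
= 111001010101


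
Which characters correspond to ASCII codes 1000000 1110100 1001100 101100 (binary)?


Codes (binary): 1000000 1110100 1001100 101100
Per-code ASCII lookup:
  1000000 = 64  (special character) → '@'
  1110100 = 116  (range 97-122: lowercase, 116 - 97 = 19) → 't'
  1001100 = 76  (range 65-90: uppercase, 76 - 65 = 11) → 'L'
  101100 = 44  (special character) → ','
= '@tL,'


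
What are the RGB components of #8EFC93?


Hex: #8EFC93
R = 8E₁₆ = 142
G = FC₁₆ = 252
B = 93₁₆ = 147
= RGB(142, 252, 147)


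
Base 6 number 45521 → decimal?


Positional values (base 6):
  1 × 6^0 = 1 × 1 = 1
  2 × 6^1 = 2 × 6 = 12
  5 × 6^2 = 5 × 36 = 180
  5 × 6^3 = 5 × 216 = 1080
  4 × 6^4 = 4 × 1296 = 5184
Sum = 1 + 12 + 180 + 1080 + 5184
= 6457


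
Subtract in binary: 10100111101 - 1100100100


Align and subtract column by column (LSB to MSB, borrowing when needed):
  10100111101
- 01100100100
  -----------
  col 0: (1 - 0 borrow-in) - 0 → 1 - 0 = 1, borrow out 0
  col 1: (0 - 0 borrow-in) - 0 → 0 - 0 = 0, borrow out 0
  col 2: (1 - 0 borrow-in) - 1 → 1 - 1 = 0, borrow out 0
  col 3: (1 - 0 borrow-in) - 0 → 1 - 0 = 1, borrow out 0
  col 4: (1 - 0 borrow-in) - 0 → 1 - 0 = 1, borrow out 0
  col 5: (1 - 0 borrow-in) - 1 → 1 - 1 = 0, borrow out 0
  col 6: (0 - 0 borrow-in) - 0 → 0 - 0 = 0, borrow out 0
  col 7: (0 - 0 borrow-in) - 0 → 0 - 0 = 0, borrow out 0
  col 8: (1 - 0 borrow-in) - 1 → 1 - 1 = 0, borrow out 0
  col 9: (0 - 0 borrow-in) - 1 → borrow from next column: (0+2) - 1 = 1, borrow out 1
  col 10: (1 - 1 borrow-in) - 0 → 0 - 0 = 0, borrow out 0
Reading bits MSB→LSB: 01000011001
Strip leading zeros: 1000011001
= 1000011001


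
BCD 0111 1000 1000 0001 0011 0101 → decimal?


Each 4-bit group → digit:
  0111 → 7
  1000 → 8
  1000 → 8
  0001 → 1
  0011 → 3
  0101 → 5
= 788135


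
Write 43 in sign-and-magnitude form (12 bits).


Sign bit: 0 (positive)
Magnitude: 43 = 00000101011
= 000000101011


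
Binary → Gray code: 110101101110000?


Binary: 110101101110000
Gray code: G = B XOR (B >> 1)
B >> 1 = 011010110111000
110101101110000 XOR 011010110111000:
  1 XOR 0 = 1
  1 XOR 1 = 0
  0 XOR 1 = 1
  1 XOR 0 = 1
  0 XOR 1 = 1
  1 XOR 0 = 1
  1 XOR 1 = 0
  0 XOR 1 = 1
  1 XOR 0 = 1
  1 XOR 1 = 0
  1 XOR 1 = 0
  0 XOR 1 = 1
  0 XOR 0 = 0
  0 XOR 0 = 0
  0 XOR 0 = 0
= 101111011001000


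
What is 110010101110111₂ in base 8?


Group into 3-bit groups: 110010101110111
  110 = 6
  010 = 2
  101 = 5
  110 = 6
  111 = 7
= 0o62567


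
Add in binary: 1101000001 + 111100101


Align and add column by column (LSB to MSB, carry propagating):
  01101000001
+ 00111100101
  -----------
  col 0: 1 + 1 + 0 (carry in) = 2 → bit 0, carry out 1
  col 1: 0 + 0 + 1 (carry in) = 1 → bit 1, carry out 0
  col 2: 0 + 1 + 0 (carry in) = 1 → bit 1, carry out 0
  col 3: 0 + 0 + 0 (carry in) = 0 → bit 0, carry out 0
  col 4: 0 + 0 + 0 (carry in) = 0 → bit 0, carry out 0
  col 5: 0 + 1 + 0 (carry in) = 1 → bit 1, carry out 0
  col 6: 1 + 1 + 0 (carry in) = 2 → bit 0, carry out 1
  col 7: 0 + 1 + 1 (carry in) = 2 → bit 0, carry out 1
  col 8: 1 + 1 + 1 (carry in) = 3 → bit 1, carry out 1
  col 9: 1 + 0 + 1 (carry in) = 2 → bit 0, carry out 1
  col 10: 0 + 0 + 1 (carry in) = 1 → bit 1, carry out 0
Reading bits MSB→LSB: 10100100110
Strip leading zeros: 10100100110
= 10100100110


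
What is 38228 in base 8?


Divide by 8 repeatedly:
38228 ÷ 8 = 4778 remainder 4
4778 ÷ 8 = 597 remainder 2
597 ÷ 8 = 74 remainder 5
74 ÷ 8 = 9 remainder 2
9 ÷ 8 = 1 remainder 1
1 ÷ 8 = 0 remainder 1
Reading remainders bottom-up:
= 0o112524


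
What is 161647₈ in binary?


Each octal digit → 3 binary bits:
  1 = 001
  6 = 110
  1 = 001
  6 = 110
  4 = 100
  7 = 111
Concatenate: 001 110 001 110 100 111
= 001110001110100111


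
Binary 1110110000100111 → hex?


Group into 4-bit nibbles: 1110110000100111
  1110 = E
  1100 = C
  0010 = 2
  0111 = 7
= 0xEC27


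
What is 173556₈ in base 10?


Positional values:
Position 0: 6 × 8^0 = 6
Position 1: 5 × 8^1 = 40
Position 2: 5 × 8^2 = 320
Position 3: 3 × 8^3 = 1536
Position 4: 7 × 8^4 = 28672
Position 5: 1 × 8^5 = 32768
Sum = 6 + 40 + 320 + 1536 + 28672 + 32768
= 63342


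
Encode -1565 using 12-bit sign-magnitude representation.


Sign bit: 1 (negative)
Magnitude: 1565 = 11000011101
= 111000011101


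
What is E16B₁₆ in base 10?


Positional values:
Position 0: B × 16^0 = 11 × 1 = 11
Position 1: 6 × 16^1 = 6 × 16 = 96
Position 2: 1 × 16^2 = 1 × 256 = 256
Position 3: E × 16^3 = 14 × 4096 = 57344
Sum = 11 + 96 + 256 + 57344
= 57707


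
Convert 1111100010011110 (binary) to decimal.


Positional values:
Bit 1: 1 × 2^1 = 2
Bit 2: 1 × 2^2 = 4
Bit 3: 1 × 2^3 = 8
Bit 4: 1 × 2^4 = 16
Bit 7: 1 × 2^7 = 128
Bit 11: 1 × 2^11 = 2048
Bit 12: 1 × 2^12 = 4096
Bit 13: 1 × 2^13 = 8192
Bit 14: 1 × 2^14 = 16384
Bit 15: 1 × 2^15 = 32768
Sum = 2 + 4 + 8 + 16 + 128 + 2048 + 4096 + 8192 + 16384 + 32768
= 63646


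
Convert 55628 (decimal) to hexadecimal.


Divide by 16 repeatedly:
55628 ÷ 16 = 3476 remainder 12 (C)
3476 ÷ 16 = 217 remainder 4 (4)
217 ÷ 16 = 13 remainder 9 (9)
13 ÷ 16 = 0 remainder 13 (D)
Reading remainders bottom-up:
= 0xD94C


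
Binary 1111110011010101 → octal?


Group into 3-bit groups: 001111110011010101
  001 = 1
  111 = 7
  110 = 6
  011 = 3
  010 = 2
  101 = 5
= 0o176325


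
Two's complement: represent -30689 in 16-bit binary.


Original: 0111011111100001
Step 1 - Invert all bits: 1000100000011110
Step 2 - Add 1: 1000100000011110 + 1
= 1000100000011111 (represents -30689)


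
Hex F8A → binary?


Each hex digit → 4 binary bits:
  F = 1111
  8 = 1000
  A = 1010
Concatenate: 1111 1000 1010
= 111110001010


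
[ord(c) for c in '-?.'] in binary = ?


String: '-?.'  (3 characters)
Per-character ASCII lookup:
  '-': special character: '-' = 45 → 101101
  '?': special character: '?' = 63 → 111111
  '.': special character: '.' = 46 → 101110
= 101101 111111 101110


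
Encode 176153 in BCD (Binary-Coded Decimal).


Each digit → 4-bit binary:
  1 → 0001
  7 → 0111
  6 → 0110
  1 → 0001
  5 → 0101
  3 → 0011
= 0001 0111 0110 0001 0101 0011


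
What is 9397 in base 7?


Divide by 7 repeatedly:
9397 ÷ 7 = 1342 remainder 3
1342 ÷ 7 = 191 remainder 5
191 ÷ 7 = 27 remainder 2
27 ÷ 7 = 3 remainder 6
3 ÷ 7 = 0 remainder 3
Reading remainders bottom-up:
= 36253


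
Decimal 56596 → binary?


Divide by 2 repeatedly:
56596 ÷ 2 = 28298 remainder 0
28298 ÷ 2 = 14149 remainder 0
14149 ÷ 2 = 7074 remainder 1
7074 ÷ 2 = 3537 remainder 0
3537 ÷ 2 = 1768 remainder 1
1768 ÷ 2 = 884 remainder 0
884 ÷ 2 = 442 remainder 0
442 ÷ 2 = 221 remainder 0
221 ÷ 2 = 110 remainder 1
110 ÷ 2 = 55 remainder 0
55 ÷ 2 = 27 remainder 1
27 ÷ 2 = 13 remainder 1
13 ÷ 2 = 6 remainder 1
6 ÷ 2 = 3 remainder 0
3 ÷ 2 = 1 remainder 1
1 ÷ 2 = 0 remainder 1
Reading remainders bottom-up:
= 1101110100010100


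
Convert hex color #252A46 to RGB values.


Hex: #252A46
R = 25₁₆ = 37
G = 2A₁₆ = 42
B = 46₁₆ = 70
= RGB(37, 42, 70)


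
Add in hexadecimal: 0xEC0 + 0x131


Align and add column by column (LSB to MSB, each column mod 16 with carry):
  0EC0
+ 0131
  ----
  col 0: 0(0) + 1(1) + 0 (carry in) = 1 → 1(1), carry out 0
  col 1: C(12) + 3(3) + 0 (carry in) = 15 → F(15), carry out 0
  col 2: E(14) + 1(1) + 0 (carry in) = 15 → F(15), carry out 0
  col 3: 0(0) + 0(0) + 0 (carry in) = 0 → 0(0), carry out 0
Reading digits MSB→LSB: 0FF1
Strip leading zeros: FF1
= 0xFF1


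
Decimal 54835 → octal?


Divide by 8 repeatedly:
54835 ÷ 8 = 6854 remainder 3
6854 ÷ 8 = 856 remainder 6
856 ÷ 8 = 107 remainder 0
107 ÷ 8 = 13 remainder 3
13 ÷ 8 = 1 remainder 5
1 ÷ 8 = 0 remainder 1
Reading remainders bottom-up:
= 0o153063


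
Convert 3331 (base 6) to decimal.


Positional values (base 6):
  1 × 6^0 = 1 × 1 = 1
  3 × 6^1 = 3 × 6 = 18
  3 × 6^2 = 3 × 36 = 108
  3 × 6^3 = 3 × 216 = 648
Sum = 1 + 18 + 108 + 648
= 775


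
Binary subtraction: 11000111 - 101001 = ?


Align and subtract column by column (LSB to MSB, borrowing when needed):
  11000111
- 00101001
  --------
  col 0: (1 - 0 borrow-in) - 1 → 1 - 1 = 0, borrow out 0
  col 1: (1 - 0 borrow-in) - 0 → 1 - 0 = 1, borrow out 0
  col 2: (1 - 0 borrow-in) - 0 → 1 - 0 = 1, borrow out 0
  col 3: (0 - 0 borrow-in) - 1 → borrow from next column: (0+2) - 1 = 1, borrow out 1
  col 4: (0 - 1 borrow-in) - 0 → borrow from next column: (-1+2) - 0 = 1, borrow out 1
  col 5: (0 - 1 borrow-in) - 1 → borrow from next column: (-1+2) - 1 = 0, borrow out 1
  col 6: (1 - 1 borrow-in) - 0 → 0 - 0 = 0, borrow out 0
  col 7: (1 - 0 borrow-in) - 0 → 1 - 0 = 1, borrow out 0
Reading bits MSB→LSB: 10011110
Strip leading zeros: 10011110
= 10011110


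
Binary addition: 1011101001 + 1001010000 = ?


Align and add column by column (LSB to MSB, carry propagating):
  01011101001
+ 01001010000
  -----------
  col 0: 1 + 0 + 0 (carry in) = 1 → bit 1, carry out 0
  col 1: 0 + 0 + 0 (carry in) = 0 → bit 0, carry out 0
  col 2: 0 + 0 + 0 (carry in) = 0 → bit 0, carry out 0
  col 3: 1 + 0 + 0 (carry in) = 1 → bit 1, carry out 0
  col 4: 0 + 1 + 0 (carry in) = 1 → bit 1, carry out 0
  col 5: 1 + 0 + 0 (carry in) = 1 → bit 1, carry out 0
  col 6: 1 + 1 + 0 (carry in) = 2 → bit 0, carry out 1
  col 7: 1 + 0 + 1 (carry in) = 2 → bit 0, carry out 1
  col 8: 0 + 0 + 1 (carry in) = 1 → bit 1, carry out 0
  col 9: 1 + 1 + 0 (carry in) = 2 → bit 0, carry out 1
  col 10: 0 + 0 + 1 (carry in) = 1 → bit 1, carry out 0
Reading bits MSB→LSB: 10100111001
Strip leading zeros: 10100111001
= 10100111001


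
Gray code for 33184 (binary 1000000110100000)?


Binary: 1000000110100000
Gray code: G = B XOR (B >> 1)
B >> 1 = 0100000011010000
1000000110100000 XOR 0100000011010000:
  1 XOR 0 = 1
  0 XOR 1 = 1
  0 XOR 0 = 0
  0 XOR 0 = 0
  0 XOR 0 = 0
  0 XOR 0 = 0
  0 XOR 0 = 0
  1 XOR 0 = 1
  1 XOR 1 = 0
  0 XOR 1 = 1
  1 XOR 0 = 1
  0 XOR 1 = 1
  0 XOR 0 = 0
  0 XOR 0 = 0
  0 XOR 0 = 0
  0 XOR 0 = 0
= 1100000101110000


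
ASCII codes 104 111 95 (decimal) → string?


Codes (decimal): 104 111 95
Per-code ASCII lookup:
  104  (range 97-122: lowercase, 104 - 97 = 7) → 'h'
  111  (range 97-122: lowercase, 111 - 97 = 14) → 'o'
  95  (special character) → '_'
= 'ho_'


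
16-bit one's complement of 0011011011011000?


Original: 0011011011011000
Invert all bits:
  bit 0: 0 → 1
  bit 1: 0 → 1
  bit 2: 1 → 0
  bit 3: 1 → 0
  bit 4: 0 → 1
  bit 5: 1 → 0
  bit 6: 1 → 0
  bit 7: 0 → 1
  bit 8: 1 → 0
  bit 9: 1 → 0
  bit 10: 0 → 1
  bit 11: 1 → 0
  bit 12: 1 → 0
  bit 13: 0 → 1
  bit 14: 0 → 1
  bit 15: 0 → 1
= 1100100100100111


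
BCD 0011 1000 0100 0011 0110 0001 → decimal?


Each 4-bit group → digit:
  0011 → 3
  1000 → 8
  0100 → 4
  0011 → 3
  0110 → 6
  0001 → 1
= 384361


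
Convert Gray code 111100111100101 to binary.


Gray code: 111100111100101
MSB stays the same: 1
Each subsequent bit = prev_binary XOR current_gray:
  B[1] = 1 XOR 1 = 0
  B[2] = 0 XOR 1 = 1
  B[3] = 1 XOR 1 = 0
  B[4] = 0 XOR 0 = 0
  B[5] = 0 XOR 0 = 0
  B[6] = 0 XOR 1 = 1
  B[7] = 1 XOR 1 = 0
  B[8] = 0 XOR 1 = 1
  B[9] = 1 XOR 1 = 0
  B[10] = 0 XOR 0 = 0
  B[11] = 0 XOR 0 = 0
  B[12] = 0 XOR 1 = 1
  B[13] = 1 XOR 0 = 1
  B[14] = 1 XOR 1 = 0
= 101000101000110 (20806 decimal)


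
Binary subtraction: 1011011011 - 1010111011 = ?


Align and subtract column by column (LSB to MSB, borrowing when needed):
  1011011011
- 1010111011
  ----------
  col 0: (1 - 0 borrow-in) - 1 → 1 - 1 = 0, borrow out 0
  col 1: (1 - 0 borrow-in) - 1 → 1 - 1 = 0, borrow out 0
  col 2: (0 - 0 borrow-in) - 0 → 0 - 0 = 0, borrow out 0
  col 3: (1 - 0 borrow-in) - 1 → 1 - 1 = 0, borrow out 0
  col 4: (1 - 0 borrow-in) - 1 → 1 - 1 = 0, borrow out 0
  col 5: (0 - 0 borrow-in) - 1 → borrow from next column: (0+2) - 1 = 1, borrow out 1
  col 6: (1 - 1 borrow-in) - 0 → 0 - 0 = 0, borrow out 0
  col 7: (1 - 0 borrow-in) - 1 → 1 - 1 = 0, borrow out 0
  col 8: (0 - 0 borrow-in) - 0 → 0 - 0 = 0, borrow out 0
  col 9: (1 - 0 borrow-in) - 1 → 1 - 1 = 0, borrow out 0
Reading bits MSB→LSB: 0000100000
Strip leading zeros: 100000
= 100000
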